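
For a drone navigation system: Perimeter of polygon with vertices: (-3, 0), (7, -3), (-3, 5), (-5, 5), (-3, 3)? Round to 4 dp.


Sides: (-3, 0)->(7, -3): sqrt(109) = 10.440307, (7, -3)->(-3, 5): sqrt(164) = 12.806248, (-3, 5)->(-5, 5): sqrt(4) = 2, (-5, 5)->(-3, 3): sqrt(8) = 2.828427, (-3, 3)->(-3, 0): sqrt(9) = 3
Sum = 31.074982
Perimeter = 31.075

31.075


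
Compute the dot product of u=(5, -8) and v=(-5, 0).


u . v = u_x*v_x + u_y*v_y = 5*(-5) + (-8)*0
= (-25) + 0 = -25

-25


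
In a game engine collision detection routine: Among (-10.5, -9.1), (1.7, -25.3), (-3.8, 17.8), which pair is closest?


d(P0,P1) = 20.28, d(P0,P2) = 27.7218, d(P1,P2) = 43.4495
Closest: P0 and P1

Closest pair: (-10.5, -9.1) and (1.7, -25.3), distance = 20.28


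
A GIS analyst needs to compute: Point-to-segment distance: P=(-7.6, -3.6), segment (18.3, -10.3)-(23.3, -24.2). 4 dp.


Project P onto AB: t = 0 (clamped to [0,1])
Closest point on segment: (18.3, -10.3)
Distance: 26.7526

26.7526


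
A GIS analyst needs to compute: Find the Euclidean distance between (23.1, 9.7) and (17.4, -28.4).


dx=-5.7, dy=-38.1
d^2 = (-5.7)^2 + (-38.1)^2 = 1484.1
d = sqrt(1484.1) = 38.524

38.524


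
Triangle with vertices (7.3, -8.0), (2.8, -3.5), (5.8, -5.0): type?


Side lengths squared: AB^2=40.5, BC^2=11.25, CA^2=11.25
Sorted: [11.25, 11.25, 40.5]
By sides: Isosceles, By angles: Obtuse

Isosceles, Obtuse


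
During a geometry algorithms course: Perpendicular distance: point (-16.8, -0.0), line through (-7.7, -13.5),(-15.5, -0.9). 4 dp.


|cross product| = 9.36
|line direction| = sqrt(219.6) = 14.8189
Distance = 9.36/sqrt(219.6) = 0.6316

0.6316


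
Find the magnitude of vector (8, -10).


|u| = sqrt(8^2 + (-10)^2) = sqrt(164) = 12.8062

12.8062


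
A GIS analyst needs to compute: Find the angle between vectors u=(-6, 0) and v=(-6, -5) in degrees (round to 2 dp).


u.v = 36, |u| = sqrt(36) = 6, |v| = sqrt(61) = 7.8102
cos(theta) = u.v/(|u||v|) = 36/sqrt(2196) = 0.768221
theta = acos(0.768221) = 39.81 degrees

39.81 degrees


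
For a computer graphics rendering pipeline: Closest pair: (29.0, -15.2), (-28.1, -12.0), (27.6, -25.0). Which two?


d(P0,P1) = 57.1896, d(P0,P2) = 9.8995, d(P1,P2) = 57.1969
Closest: P0 and P2

Closest pair: (29.0, -15.2) and (27.6, -25.0), distance = 9.8995


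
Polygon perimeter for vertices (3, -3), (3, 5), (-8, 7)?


Sides: (3, -3)->(3, 5): sqrt(64) = 8, (3, 5)->(-8, 7): sqrt(125) = 11.18034, (-8, 7)->(3, -3): sqrt(221) = 14.866069
Sum = 34.046409
Perimeter = 34.0464

34.0464


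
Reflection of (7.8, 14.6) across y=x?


Reflection over y=x: (x,y) -> (y,x)
(7.8, 14.6) -> (14.6, 7.8)

(14.6, 7.8)


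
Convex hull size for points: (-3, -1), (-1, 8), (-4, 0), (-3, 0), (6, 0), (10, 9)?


Convex hull vertices (CCW): (-4, 0), (-3, -1), (6, 0), (10, 9), (-1, 8)
Count = 5

5


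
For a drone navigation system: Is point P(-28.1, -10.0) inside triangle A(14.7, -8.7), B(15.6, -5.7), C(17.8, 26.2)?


Cross products: AB x AP = 127.23, BC x BP = 1384.57, CA x CP = -1489.69
All same sign? no

No, outside


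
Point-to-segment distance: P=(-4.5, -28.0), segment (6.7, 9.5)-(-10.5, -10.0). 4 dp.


Project P onto AB: t = 1 (clamped to [0,1])
Closest point on segment: (-10.5, -10)
Distance: 18.9737

18.9737


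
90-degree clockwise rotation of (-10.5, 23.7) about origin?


90° CW: (x,y) -> (y, -x)
(-10.5,23.7) -> (23.7, 10.5)

(23.7, 10.5)


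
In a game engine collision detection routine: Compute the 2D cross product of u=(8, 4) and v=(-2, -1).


u x v = u_x*v_y - u_y*v_x = 8*(-1) - 4*(-2)
= (-8) - (-8) = 0

0


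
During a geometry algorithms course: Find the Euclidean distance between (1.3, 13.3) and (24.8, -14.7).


dx=23.5, dy=-28
d^2 = 23.5^2 + (-28)^2 = 1336.25
d = sqrt(1336.25) = 36.5548

36.5548


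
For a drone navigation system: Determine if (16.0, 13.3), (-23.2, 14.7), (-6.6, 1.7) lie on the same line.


Cross product: ((-23.2)-16)*(1.7-13.3) - (14.7-13.3)*((-6.6)-16)
= 486.36

No, not collinear


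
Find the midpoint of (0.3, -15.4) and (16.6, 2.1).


M = ((0.3+16.6)/2, ((-15.4)+2.1)/2)
= (8.45, -6.65)

(8.45, -6.65)


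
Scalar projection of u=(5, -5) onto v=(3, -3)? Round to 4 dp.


u.v = 30, |v| = sqrt(18) = 4.2426
Scalar projection = u.v / |v| = 30 / sqrt(18) = 7.0711

7.0711


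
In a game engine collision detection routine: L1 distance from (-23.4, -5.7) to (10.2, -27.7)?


|(-23.4)-10.2| + |(-5.7)-(-27.7)| = 33.6 + 22 = 55.6

55.6


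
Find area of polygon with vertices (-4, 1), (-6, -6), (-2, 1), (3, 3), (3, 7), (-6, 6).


Shoelace sum: ((-4)*(-6) - (-6)*1) + ((-6)*1 - (-2)*(-6)) + ((-2)*3 - 3*1) + (3*7 - 3*3) + (3*6 - (-6)*7) + ((-6)*1 - (-4)*6)
= 93
Area = |93|/2 = 46.5

46.5


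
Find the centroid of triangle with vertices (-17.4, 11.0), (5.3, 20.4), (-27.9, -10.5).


Centroid = ((x_A+x_B+x_C)/3, (y_A+y_B+y_C)/3)
= (((-17.4)+5.3+(-27.9))/3, (11+20.4+(-10.5))/3)
= (-13.3333, 6.9667)

(-13.3333, 6.9667)


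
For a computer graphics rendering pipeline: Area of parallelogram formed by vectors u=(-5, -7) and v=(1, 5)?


|u x v| = |(-5)*5 - (-7)*1|
= |(-25) - (-7)| = 18

18


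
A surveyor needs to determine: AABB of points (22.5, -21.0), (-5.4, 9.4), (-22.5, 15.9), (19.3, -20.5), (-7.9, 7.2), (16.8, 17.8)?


x range: [-22.5, 22.5]
y range: [-21, 17.8]
Bounding box: (-22.5,-21) to (22.5,17.8)

(-22.5,-21) to (22.5,17.8)


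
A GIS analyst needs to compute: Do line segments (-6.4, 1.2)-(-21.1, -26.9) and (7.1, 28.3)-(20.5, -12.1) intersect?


Cross products: d1=-908.54, d2=-1878.96, d3=-19.02, d4=951.4
d1*d2 < 0 and d3*d4 < 0? no

No, they don't intersect


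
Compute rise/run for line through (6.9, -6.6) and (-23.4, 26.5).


slope = (y2-y1)/(x2-x1) = (26.5-(-6.6))/((-23.4)-6.9) = 33.1/(-30.3) = -1.0924

-1.0924


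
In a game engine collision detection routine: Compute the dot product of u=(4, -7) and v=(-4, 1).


u . v = u_x*v_x + u_y*v_y = 4*(-4) + (-7)*1
= (-16) + (-7) = -23

-23


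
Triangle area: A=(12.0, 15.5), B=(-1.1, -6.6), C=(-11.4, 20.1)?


Area = |x_A(y_B-y_C) + x_B(y_C-y_A) + x_C(y_A-y_B)|/2
= |(-320.4) + (-5.06) + (-251.94)|/2
= 577.4/2 = 288.7

288.7


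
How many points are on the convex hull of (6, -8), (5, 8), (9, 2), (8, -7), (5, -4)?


Convex hull vertices (CCW): (5, -4), (6, -8), (8, -7), (9, 2), (5, 8)
Count = 5

5


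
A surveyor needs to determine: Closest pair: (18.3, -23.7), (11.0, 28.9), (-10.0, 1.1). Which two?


d(P0,P1) = 53.1041, d(P0,P2) = 37.6288, d(P1,P2) = 34.8402
Closest: P1 and P2

Closest pair: (11.0, 28.9) and (-10.0, 1.1), distance = 34.8402


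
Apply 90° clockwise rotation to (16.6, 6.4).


90° CW: (x,y) -> (y, -x)
(16.6,6.4) -> (6.4, -16.6)

(6.4, -16.6)


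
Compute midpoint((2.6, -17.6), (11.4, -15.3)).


M = ((2.6+11.4)/2, ((-17.6)+(-15.3))/2)
= (7, -16.45)

(7, -16.45)


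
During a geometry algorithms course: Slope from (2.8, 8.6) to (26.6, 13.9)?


slope = (y2-y1)/(x2-x1) = (13.9-8.6)/(26.6-2.8) = 5.3/23.8 = 0.2227

0.2227


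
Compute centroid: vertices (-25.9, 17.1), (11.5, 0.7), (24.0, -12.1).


Centroid = ((x_A+x_B+x_C)/3, (y_A+y_B+y_C)/3)
= (((-25.9)+11.5+24)/3, (17.1+0.7+(-12.1))/3)
= (3.2, 1.9)

(3.2, 1.9)


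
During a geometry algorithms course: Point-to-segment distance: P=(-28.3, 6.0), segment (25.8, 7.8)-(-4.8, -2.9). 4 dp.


Project P onto AB: t = 1 (clamped to [0,1])
Closest point on segment: (-4.8, -2.9)
Distance: 25.1289

25.1289


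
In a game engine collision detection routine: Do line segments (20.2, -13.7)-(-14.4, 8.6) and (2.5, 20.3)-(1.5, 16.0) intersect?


Cross products: d1=110.11, d2=-60.97, d3=-781.69, d4=-610.61
d1*d2 < 0 and d3*d4 < 0? no

No, they don't intersect


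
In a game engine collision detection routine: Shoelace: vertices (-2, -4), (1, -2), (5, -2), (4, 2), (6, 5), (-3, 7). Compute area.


Shoelace sum: ((-2)*(-2) - 1*(-4)) + (1*(-2) - 5*(-2)) + (5*2 - 4*(-2)) + (4*5 - 6*2) + (6*7 - (-3)*5) + ((-3)*(-4) - (-2)*7)
= 125
Area = |125|/2 = 62.5

62.5


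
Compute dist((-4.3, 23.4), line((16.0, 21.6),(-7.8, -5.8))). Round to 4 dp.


|cross product| = 599.06
|line direction| = sqrt(1317.2) = 36.2933
Distance = 599.06/sqrt(1317.2) = 16.5061

16.5061


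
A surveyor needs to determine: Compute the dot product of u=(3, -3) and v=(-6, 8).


u . v = u_x*v_x + u_y*v_y = 3*(-6) + (-3)*8
= (-18) + (-24) = -42

-42


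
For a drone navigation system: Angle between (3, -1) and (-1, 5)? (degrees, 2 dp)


u.v = -8, |u| = sqrt(10) = 3.1623, |v| = sqrt(26) = 5.099
cos(theta) = u.v/(|u||v|) = -8/sqrt(260) = -0.496139
theta = acos(-0.496139) = 119.74 degrees

119.74 degrees


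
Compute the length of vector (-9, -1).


|u| = sqrt((-9)^2 + (-1)^2) = sqrt(82) = 9.0554

9.0554


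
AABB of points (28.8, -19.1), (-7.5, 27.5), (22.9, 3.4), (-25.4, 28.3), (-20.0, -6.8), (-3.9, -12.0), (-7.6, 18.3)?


x range: [-25.4, 28.8]
y range: [-19.1, 28.3]
Bounding box: (-25.4,-19.1) to (28.8,28.3)

(-25.4,-19.1) to (28.8,28.3)


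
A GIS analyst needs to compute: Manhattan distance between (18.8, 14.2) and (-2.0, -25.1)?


|18.8-(-2)| + |14.2-(-25.1)| = 20.8 + 39.3 = 60.1

60.1


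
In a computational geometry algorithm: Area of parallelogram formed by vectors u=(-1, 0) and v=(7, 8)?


|u x v| = |(-1)*8 - 0*7|
= |(-8) - 0| = 8

8


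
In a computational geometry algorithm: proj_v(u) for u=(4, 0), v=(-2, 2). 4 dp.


u.v = -8, |v| = sqrt(8) = 2.8284
Scalar projection = u.v / |v| = -8 / sqrt(8) = -2.8284

-2.8284


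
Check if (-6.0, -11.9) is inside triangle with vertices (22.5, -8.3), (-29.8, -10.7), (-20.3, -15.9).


Cross products: AB x AP = 119.88, BC x BP = 112.36, CA x CP = 62.52
All same sign? yes

Yes, inside


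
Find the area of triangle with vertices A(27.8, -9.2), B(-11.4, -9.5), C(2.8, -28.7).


Area = |x_A(y_B-y_C) + x_B(y_C-y_A) + x_C(y_A-y_B)|/2
= |533.76 + 222.3 + 0.84|/2
= 756.9/2 = 378.45

378.45


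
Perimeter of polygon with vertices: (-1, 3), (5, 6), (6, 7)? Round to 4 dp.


Sides: (-1, 3)->(5, 6): sqrt(45) = 6.708204, (5, 6)->(6, 7): sqrt(2) = 1.414214, (6, 7)->(-1, 3): sqrt(65) = 8.062258
Sum = 16.184676
Perimeter = 16.1847

16.1847


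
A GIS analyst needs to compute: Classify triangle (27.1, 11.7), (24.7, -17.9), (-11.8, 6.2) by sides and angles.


Side lengths squared: AB^2=881.92, BC^2=1913.06, CA^2=1543.46
Sorted: [881.92, 1543.46, 1913.06]
By sides: Scalene, By angles: Acute

Scalene, Acute


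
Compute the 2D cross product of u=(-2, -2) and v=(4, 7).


u x v = u_x*v_y - u_y*v_x = (-2)*7 - (-2)*4
= (-14) - (-8) = -6

-6


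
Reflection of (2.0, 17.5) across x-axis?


Reflection over x-axis: (x,y) -> (x,-y)
(2, 17.5) -> (2, -17.5)

(2, -17.5)


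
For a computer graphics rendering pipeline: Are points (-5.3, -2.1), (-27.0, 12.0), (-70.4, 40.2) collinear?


Cross product: ((-27)-(-5.3))*(40.2-(-2.1)) - (12-(-2.1))*((-70.4)-(-5.3))
= 0

Yes, collinear


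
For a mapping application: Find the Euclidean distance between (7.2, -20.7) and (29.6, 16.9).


dx=22.4, dy=37.6
d^2 = 22.4^2 + 37.6^2 = 1915.52
d = sqrt(1915.52) = 43.7667

43.7667


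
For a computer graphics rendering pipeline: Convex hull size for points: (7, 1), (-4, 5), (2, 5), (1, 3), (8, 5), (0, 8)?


Convex hull vertices (CCW): (-4, 5), (1, 3), (7, 1), (8, 5), (0, 8)
Count = 5

5


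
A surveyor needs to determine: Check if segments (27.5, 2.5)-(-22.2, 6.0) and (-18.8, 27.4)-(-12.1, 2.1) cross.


Cross products: d1=1004.56, d2=-229.4, d3=-1075.48, d4=158.48
d1*d2 < 0 and d3*d4 < 0? yes

Yes, they intersect


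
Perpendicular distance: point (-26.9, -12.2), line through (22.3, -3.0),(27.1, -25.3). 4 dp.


|cross product| = 1141.32
|line direction| = sqrt(520.33) = 22.8107
Distance = 1141.32/sqrt(520.33) = 50.0343

50.0343


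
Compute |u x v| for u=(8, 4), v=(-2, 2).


|u x v| = |8*2 - 4*(-2)|
= |16 - (-8)| = 24

24


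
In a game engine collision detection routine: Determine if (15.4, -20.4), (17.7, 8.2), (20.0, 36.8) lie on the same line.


Cross product: (17.7-15.4)*(36.8-(-20.4)) - (8.2-(-20.4))*(20-15.4)
= 0

Yes, collinear


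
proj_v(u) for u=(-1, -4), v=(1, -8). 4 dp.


u.v = 31, |v| = sqrt(65) = 8.0623
Scalar projection = u.v / |v| = 31 / sqrt(65) = 3.8451

3.8451


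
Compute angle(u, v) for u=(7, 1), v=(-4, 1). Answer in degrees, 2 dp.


u.v = -27, |u| = sqrt(50) = 7.0711, |v| = sqrt(17) = 4.1231
cos(theta) = u.v/(|u||v|) = -27/sqrt(850) = -0.926092
theta = acos(-0.926092) = 157.83 degrees

157.83 degrees


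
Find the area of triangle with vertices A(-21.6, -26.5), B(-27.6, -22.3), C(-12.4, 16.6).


Area = |x_A(y_B-y_C) + x_B(y_C-y_A) + x_C(y_A-y_B)|/2
= |840.24 + (-1189.56) + 52.08|/2
= 297.24/2 = 148.62

148.62


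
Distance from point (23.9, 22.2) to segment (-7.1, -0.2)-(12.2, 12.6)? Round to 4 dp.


Project P onto AB: t = 1 (clamped to [0,1])
Closest point on segment: (12.2, 12.6)
Distance: 15.1344

15.1344


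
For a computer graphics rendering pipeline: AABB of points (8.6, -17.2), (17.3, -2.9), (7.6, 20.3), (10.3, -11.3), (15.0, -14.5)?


x range: [7.6, 17.3]
y range: [-17.2, 20.3]
Bounding box: (7.6,-17.2) to (17.3,20.3)

(7.6,-17.2) to (17.3,20.3)


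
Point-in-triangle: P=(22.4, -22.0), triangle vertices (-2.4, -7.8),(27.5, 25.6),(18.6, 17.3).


Cross products: AB x AP = -1252.9, BC x BP = 381.31, CA x CP = 920.68
All same sign? no

No, outside


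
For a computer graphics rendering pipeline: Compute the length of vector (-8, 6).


|u| = sqrt((-8)^2 + 6^2) = sqrt(100) = 10

10


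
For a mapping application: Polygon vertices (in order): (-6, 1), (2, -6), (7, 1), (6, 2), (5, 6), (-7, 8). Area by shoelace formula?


Shoelace sum: ((-6)*(-6) - 2*1) + (2*1 - 7*(-6)) + (7*2 - 6*1) + (6*6 - 5*2) + (5*8 - (-7)*6) + ((-7)*1 - (-6)*8)
= 235
Area = |235|/2 = 117.5

117.5


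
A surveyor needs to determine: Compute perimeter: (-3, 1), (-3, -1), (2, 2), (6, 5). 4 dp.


Sides: (-3, 1)->(-3, -1): sqrt(4) = 2, (-3, -1)->(2, 2): sqrt(34) = 5.830952, (2, 2)->(6, 5): sqrt(25) = 5, (6, 5)->(-3, 1): sqrt(97) = 9.848858
Sum = 22.67981
Perimeter = 22.6798

22.6798


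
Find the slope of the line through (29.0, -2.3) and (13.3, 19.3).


slope = (y2-y1)/(x2-x1) = (19.3-(-2.3))/(13.3-29) = 21.6/(-15.7) = -1.3758

-1.3758


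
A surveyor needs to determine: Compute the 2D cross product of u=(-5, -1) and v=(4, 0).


u x v = u_x*v_y - u_y*v_x = (-5)*0 - (-1)*4
= 0 - (-4) = 4

4


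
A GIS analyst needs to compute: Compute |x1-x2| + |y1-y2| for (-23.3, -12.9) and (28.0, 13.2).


|(-23.3)-28| + |(-12.9)-13.2| = 51.3 + 26.1 = 77.4

77.4


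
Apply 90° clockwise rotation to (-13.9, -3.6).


90° CW: (x,y) -> (y, -x)
(-13.9,-3.6) -> (-3.6, 13.9)

(-3.6, 13.9)


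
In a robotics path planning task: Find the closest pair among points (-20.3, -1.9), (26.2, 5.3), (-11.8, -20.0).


d(P0,P1) = 47.0541, d(P0,P2) = 19.9965, d(P1,P2) = 45.6518
Closest: P0 and P2

Closest pair: (-20.3, -1.9) and (-11.8, -20.0), distance = 19.9965


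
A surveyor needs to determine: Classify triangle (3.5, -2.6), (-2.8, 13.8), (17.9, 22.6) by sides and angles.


Side lengths squared: AB^2=308.65, BC^2=505.93, CA^2=842.4
Sorted: [308.65, 505.93, 842.4]
By sides: Scalene, By angles: Obtuse

Scalene, Obtuse


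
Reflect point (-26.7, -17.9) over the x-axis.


Reflection over x-axis: (x,y) -> (x,-y)
(-26.7, -17.9) -> (-26.7, 17.9)

(-26.7, 17.9)


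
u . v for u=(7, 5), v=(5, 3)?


u . v = u_x*v_x + u_y*v_y = 7*5 + 5*3
= 35 + 15 = 50

50


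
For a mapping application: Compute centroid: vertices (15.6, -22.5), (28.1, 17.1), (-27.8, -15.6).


Centroid = ((x_A+x_B+x_C)/3, (y_A+y_B+y_C)/3)
= ((15.6+28.1+(-27.8))/3, ((-22.5)+17.1+(-15.6))/3)
= (5.3, -7)

(5.3, -7)


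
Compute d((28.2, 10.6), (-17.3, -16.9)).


dx=-45.5, dy=-27.5
d^2 = (-45.5)^2 + (-27.5)^2 = 2826.5
d = sqrt(2826.5) = 53.1648

53.1648


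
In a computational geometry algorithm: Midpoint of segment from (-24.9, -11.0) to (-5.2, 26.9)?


M = (((-24.9)+(-5.2))/2, ((-11)+26.9)/2)
= (-15.05, 7.95)

(-15.05, 7.95)


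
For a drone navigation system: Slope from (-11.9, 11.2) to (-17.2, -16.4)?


slope = (y2-y1)/(x2-x1) = ((-16.4)-11.2)/((-17.2)-(-11.9)) = (-27.6)/(-5.3) = 5.2075

5.2075


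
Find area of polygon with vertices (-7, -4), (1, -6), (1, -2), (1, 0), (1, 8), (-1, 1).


Shoelace sum: ((-7)*(-6) - 1*(-4)) + (1*(-2) - 1*(-6)) + (1*0 - 1*(-2)) + (1*8 - 1*0) + (1*1 - (-1)*8) + ((-1)*(-4) - (-7)*1)
= 80
Area = |80|/2 = 40

40


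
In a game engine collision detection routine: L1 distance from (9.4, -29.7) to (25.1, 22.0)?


|9.4-25.1| + |(-29.7)-22| = 15.7 + 51.7 = 67.4

67.4


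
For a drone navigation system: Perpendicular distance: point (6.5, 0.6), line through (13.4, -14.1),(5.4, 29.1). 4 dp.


|cross product| = 180.48
|line direction| = sqrt(1930.24) = 43.9345
Distance = 180.48/sqrt(1930.24) = 4.1079

4.1079


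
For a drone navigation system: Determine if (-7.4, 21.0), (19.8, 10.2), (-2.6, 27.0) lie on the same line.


Cross product: (19.8-(-7.4))*(27-21) - (10.2-21)*((-2.6)-(-7.4))
= 215.04

No, not collinear


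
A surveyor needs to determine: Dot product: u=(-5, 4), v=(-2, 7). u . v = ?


u . v = u_x*v_x + u_y*v_y = (-5)*(-2) + 4*7
= 10 + 28 = 38

38


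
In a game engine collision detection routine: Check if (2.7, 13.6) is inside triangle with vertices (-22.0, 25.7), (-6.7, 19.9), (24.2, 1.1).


Cross products: AB x AP = -41.87, BC x BP = -17.95, CA x CP = -48.6
All same sign? yes

Yes, inside


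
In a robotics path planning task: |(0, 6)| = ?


|u| = sqrt(0^2 + 6^2) = sqrt(36) = 6

6


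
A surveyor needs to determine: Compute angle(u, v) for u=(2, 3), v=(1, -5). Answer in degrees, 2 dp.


u.v = -13, |u| = sqrt(13) = 3.6056, |v| = sqrt(26) = 5.099
cos(theta) = u.v/(|u||v|) = -13/sqrt(338) = -0.707107
theta = acos(-0.707107) = 135 degrees

135 degrees


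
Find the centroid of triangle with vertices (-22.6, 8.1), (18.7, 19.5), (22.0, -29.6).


Centroid = ((x_A+x_B+x_C)/3, (y_A+y_B+y_C)/3)
= (((-22.6)+18.7+22)/3, (8.1+19.5+(-29.6))/3)
= (6.0333, -0.6667)

(6.0333, -0.6667)


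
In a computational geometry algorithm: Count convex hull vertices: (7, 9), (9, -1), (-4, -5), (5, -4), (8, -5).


Convex hull vertices (CCW): (-4, -5), (8, -5), (9, -1), (7, 9)
Count = 4

4


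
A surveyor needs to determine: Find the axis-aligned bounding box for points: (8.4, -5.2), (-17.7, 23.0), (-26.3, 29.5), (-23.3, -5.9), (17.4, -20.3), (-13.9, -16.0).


x range: [-26.3, 17.4]
y range: [-20.3, 29.5]
Bounding box: (-26.3,-20.3) to (17.4,29.5)

(-26.3,-20.3) to (17.4,29.5)


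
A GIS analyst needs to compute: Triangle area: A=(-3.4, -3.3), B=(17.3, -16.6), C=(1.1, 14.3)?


Area = |x_A(y_B-y_C) + x_B(y_C-y_A) + x_C(y_A-y_B)|/2
= |105.06 + 304.48 + 14.63|/2
= 424.17/2 = 212.085

212.085


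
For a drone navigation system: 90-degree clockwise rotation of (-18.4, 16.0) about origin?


90° CW: (x,y) -> (y, -x)
(-18.4,16) -> (16, 18.4)

(16, 18.4)


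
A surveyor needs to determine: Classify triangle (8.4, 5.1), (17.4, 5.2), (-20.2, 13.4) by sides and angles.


Side lengths squared: AB^2=81.01, BC^2=1481, CA^2=886.85
Sorted: [81.01, 886.85, 1481]
By sides: Scalene, By angles: Obtuse

Scalene, Obtuse


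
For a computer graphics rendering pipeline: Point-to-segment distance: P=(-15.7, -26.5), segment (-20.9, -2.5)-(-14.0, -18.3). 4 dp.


Project P onto AB: t = 1 (clamped to [0,1])
Closest point on segment: (-14, -18.3)
Distance: 8.3744

8.3744


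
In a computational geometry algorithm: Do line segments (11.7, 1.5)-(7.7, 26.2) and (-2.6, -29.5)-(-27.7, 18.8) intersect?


Cross products: d1=-1468.79, d2=-1895.56, d3=477.21, d4=903.98
d1*d2 < 0 and d3*d4 < 0? no

No, they don't intersect


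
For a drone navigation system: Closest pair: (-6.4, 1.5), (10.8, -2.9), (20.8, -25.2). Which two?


d(P0,P1) = 17.7539, d(P0,P2) = 38.1147, d(P1,P2) = 24.4395
Closest: P0 and P1

Closest pair: (-6.4, 1.5) and (10.8, -2.9), distance = 17.7539


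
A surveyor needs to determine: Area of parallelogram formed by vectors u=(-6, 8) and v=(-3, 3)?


|u x v| = |(-6)*3 - 8*(-3)|
= |(-18) - (-24)| = 6

6


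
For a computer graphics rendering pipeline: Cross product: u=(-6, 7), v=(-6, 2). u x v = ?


u x v = u_x*v_y - u_y*v_x = (-6)*2 - 7*(-6)
= (-12) - (-42) = 30

30


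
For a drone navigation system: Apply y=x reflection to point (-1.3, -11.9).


Reflection over y=x: (x,y) -> (y,x)
(-1.3, -11.9) -> (-11.9, -1.3)

(-11.9, -1.3)


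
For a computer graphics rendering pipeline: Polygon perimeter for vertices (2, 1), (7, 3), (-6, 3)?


Sides: (2, 1)->(7, 3): sqrt(29) = 5.385165, (7, 3)->(-6, 3): sqrt(169) = 13, (-6, 3)->(2, 1): sqrt(68) = 8.246211
Sum = 26.631376
Perimeter = 26.6314

26.6314


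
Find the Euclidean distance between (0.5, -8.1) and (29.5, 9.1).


dx=29, dy=17.2
d^2 = 29^2 + 17.2^2 = 1136.84
d = sqrt(1136.84) = 33.7171

33.7171


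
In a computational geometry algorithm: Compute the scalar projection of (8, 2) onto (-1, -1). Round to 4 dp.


u.v = -10, |v| = sqrt(2) = 1.4142
Scalar projection = u.v / |v| = -10 / sqrt(2) = -7.0711

-7.0711


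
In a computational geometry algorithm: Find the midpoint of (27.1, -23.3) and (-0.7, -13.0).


M = ((27.1+(-0.7))/2, ((-23.3)+(-13))/2)
= (13.2, -18.15)

(13.2, -18.15)


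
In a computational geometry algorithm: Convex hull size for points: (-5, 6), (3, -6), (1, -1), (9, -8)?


Convex hull vertices (CCW): (-5, 6), (3, -6), (9, -8)
Count = 3

3


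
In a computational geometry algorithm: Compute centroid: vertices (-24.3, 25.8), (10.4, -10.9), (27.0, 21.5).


Centroid = ((x_A+x_B+x_C)/3, (y_A+y_B+y_C)/3)
= (((-24.3)+10.4+27)/3, (25.8+(-10.9)+21.5)/3)
= (4.3667, 12.1333)

(4.3667, 12.1333)


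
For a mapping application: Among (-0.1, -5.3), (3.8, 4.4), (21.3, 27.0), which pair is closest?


d(P0,P1) = 10.4547, d(P0,P2) = 38.746, d(P1,P2) = 28.5834
Closest: P0 and P1

Closest pair: (-0.1, -5.3) and (3.8, 4.4), distance = 10.4547


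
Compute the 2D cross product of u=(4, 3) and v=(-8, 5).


u x v = u_x*v_y - u_y*v_x = 4*5 - 3*(-8)
= 20 - (-24) = 44

44


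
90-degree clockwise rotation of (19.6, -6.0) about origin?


90° CW: (x,y) -> (y, -x)
(19.6,-6) -> (-6, -19.6)

(-6, -19.6)


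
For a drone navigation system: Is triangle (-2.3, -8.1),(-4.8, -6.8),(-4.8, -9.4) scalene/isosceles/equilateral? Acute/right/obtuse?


Side lengths squared: AB^2=7.94, BC^2=6.76, CA^2=7.94
Sorted: [6.76, 7.94, 7.94]
By sides: Isosceles, By angles: Acute

Isosceles, Acute


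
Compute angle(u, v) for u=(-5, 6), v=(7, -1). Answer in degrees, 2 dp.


u.v = -41, |u| = sqrt(61) = 7.8102, |v| = sqrt(50) = 7.0711
cos(theta) = u.v/(|u||v|) = -41/sqrt(3050) = -0.742393
theta = acos(-0.742393) = 137.94 degrees

137.94 degrees


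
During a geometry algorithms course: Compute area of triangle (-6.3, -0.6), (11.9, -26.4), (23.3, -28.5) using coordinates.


Area = |x_A(y_B-y_C) + x_B(y_C-y_A) + x_C(y_A-y_B)|/2
= |(-13.23) + (-332.01) + 601.14|/2
= 255.9/2 = 127.95

127.95


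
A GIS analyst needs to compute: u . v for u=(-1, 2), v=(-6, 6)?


u . v = u_x*v_x + u_y*v_y = (-1)*(-6) + 2*6
= 6 + 12 = 18

18


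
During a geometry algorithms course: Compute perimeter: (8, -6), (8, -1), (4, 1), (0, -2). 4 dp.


Sides: (8, -6)->(8, -1): sqrt(25) = 5, (8, -1)->(4, 1): sqrt(20) = 4.472136, (4, 1)->(0, -2): sqrt(25) = 5, (0, -2)->(8, -6): sqrt(80) = 8.944272
Sum = 23.416408
Perimeter = 23.4164

23.4164


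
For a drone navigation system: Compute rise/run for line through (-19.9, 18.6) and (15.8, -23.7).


slope = (y2-y1)/(x2-x1) = ((-23.7)-18.6)/(15.8-(-19.9)) = (-42.3)/35.7 = -1.1849

-1.1849


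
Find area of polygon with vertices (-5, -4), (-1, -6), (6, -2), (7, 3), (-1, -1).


Shoelace sum: ((-5)*(-6) - (-1)*(-4)) + ((-1)*(-2) - 6*(-6)) + (6*3 - 7*(-2)) + (7*(-1) - (-1)*3) + ((-1)*(-4) - (-5)*(-1))
= 91
Area = |91|/2 = 45.5

45.5


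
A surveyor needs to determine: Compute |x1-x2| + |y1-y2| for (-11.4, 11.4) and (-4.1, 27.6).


|(-11.4)-(-4.1)| + |11.4-27.6| = 7.3 + 16.2 = 23.5

23.5


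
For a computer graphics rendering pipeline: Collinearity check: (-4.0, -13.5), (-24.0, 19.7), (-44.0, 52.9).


Cross product: ((-24)-(-4))*(52.9-(-13.5)) - (19.7-(-13.5))*((-44)-(-4))
= 0

Yes, collinear


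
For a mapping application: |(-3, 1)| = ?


|u| = sqrt((-3)^2 + 1^2) = sqrt(10) = 3.1623

3.1623


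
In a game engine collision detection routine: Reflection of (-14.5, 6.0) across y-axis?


Reflection over y-axis: (x,y) -> (-x,y)
(-14.5, 6) -> (14.5, 6)

(14.5, 6)


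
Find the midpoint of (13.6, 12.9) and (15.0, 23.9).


M = ((13.6+15)/2, (12.9+23.9)/2)
= (14.3, 18.4)

(14.3, 18.4)


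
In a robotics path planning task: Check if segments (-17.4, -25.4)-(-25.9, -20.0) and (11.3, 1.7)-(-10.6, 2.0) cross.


Cross products: d1=602.1, d2=486.39, d3=-385.33, d4=-269.62
d1*d2 < 0 and d3*d4 < 0? no

No, they don't intersect


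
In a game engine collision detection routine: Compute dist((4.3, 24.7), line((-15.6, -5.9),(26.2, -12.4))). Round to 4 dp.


|cross product| = 1408.43
|line direction| = sqrt(1789.49) = 42.3024
Distance = 1408.43/sqrt(1789.49) = 33.2944

33.2944


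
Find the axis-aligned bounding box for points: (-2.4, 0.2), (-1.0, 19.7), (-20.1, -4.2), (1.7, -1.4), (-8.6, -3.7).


x range: [-20.1, 1.7]
y range: [-4.2, 19.7]
Bounding box: (-20.1,-4.2) to (1.7,19.7)

(-20.1,-4.2) to (1.7,19.7)


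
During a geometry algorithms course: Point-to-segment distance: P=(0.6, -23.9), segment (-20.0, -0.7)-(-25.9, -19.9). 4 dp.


Project P onto AB: t = 0.8028 (clamped to [0,1])
Closest point on segment: (-24.7367, -16.1143)
Distance: 26.5059

26.5059


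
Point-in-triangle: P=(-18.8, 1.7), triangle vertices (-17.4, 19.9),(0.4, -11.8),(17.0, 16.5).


Cross products: AB x AP = -368.34, BC x BP = 767.46, CA x CP = 630.84
All same sign? no

No, outside


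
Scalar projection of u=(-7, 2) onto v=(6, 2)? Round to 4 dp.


u.v = -38, |v| = sqrt(40) = 6.3246
Scalar projection = u.v / |v| = -38 / sqrt(40) = -6.0083

-6.0083


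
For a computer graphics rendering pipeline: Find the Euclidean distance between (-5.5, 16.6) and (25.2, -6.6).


dx=30.7, dy=-23.2
d^2 = 30.7^2 + (-23.2)^2 = 1480.73
d = sqrt(1480.73) = 38.4803

38.4803


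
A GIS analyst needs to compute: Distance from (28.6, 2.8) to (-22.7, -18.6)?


dx=-51.3, dy=-21.4
d^2 = (-51.3)^2 + (-21.4)^2 = 3089.65
d = sqrt(3089.65) = 55.5846

55.5846


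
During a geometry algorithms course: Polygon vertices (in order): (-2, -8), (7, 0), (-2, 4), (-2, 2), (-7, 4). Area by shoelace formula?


Shoelace sum: ((-2)*0 - 7*(-8)) + (7*4 - (-2)*0) + ((-2)*2 - (-2)*4) + ((-2)*4 - (-7)*2) + ((-7)*(-8) - (-2)*4)
= 158
Area = |158|/2 = 79

79


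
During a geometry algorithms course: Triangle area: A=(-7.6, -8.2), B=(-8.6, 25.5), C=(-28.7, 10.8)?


Area = |x_A(y_B-y_C) + x_B(y_C-y_A) + x_C(y_A-y_B)|/2
= |(-111.72) + (-163.4) + 967.19|/2
= 692.07/2 = 346.035

346.035


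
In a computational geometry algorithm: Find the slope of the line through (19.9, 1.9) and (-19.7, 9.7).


slope = (y2-y1)/(x2-x1) = (9.7-1.9)/((-19.7)-19.9) = 7.8/(-39.6) = -0.197

-0.197


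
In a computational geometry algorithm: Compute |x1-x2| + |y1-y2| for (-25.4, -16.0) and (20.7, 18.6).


|(-25.4)-20.7| + |(-16)-18.6| = 46.1 + 34.6 = 80.7

80.7


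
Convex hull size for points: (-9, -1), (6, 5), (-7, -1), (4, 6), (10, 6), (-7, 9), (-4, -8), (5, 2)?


Convex hull vertices (CCW): (-9, -1), (-4, -8), (10, 6), (-7, 9)
Count = 4

4


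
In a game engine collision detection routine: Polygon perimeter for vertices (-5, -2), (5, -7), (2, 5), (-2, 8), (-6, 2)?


Sides: (-5, -2)->(5, -7): sqrt(125) = 11.18034, (5, -7)->(2, 5): sqrt(153) = 12.369317, (2, 5)->(-2, 8): sqrt(25) = 5, (-2, 8)->(-6, 2): sqrt(52) = 7.211103, (-6, 2)->(-5, -2): sqrt(17) = 4.123106
Sum = 39.883866
Perimeter = 39.8839

39.8839


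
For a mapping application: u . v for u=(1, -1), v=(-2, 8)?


u . v = u_x*v_x + u_y*v_y = 1*(-2) + (-1)*8
= (-2) + (-8) = -10

-10


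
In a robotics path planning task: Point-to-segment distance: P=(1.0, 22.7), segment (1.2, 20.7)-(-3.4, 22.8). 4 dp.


Project P onto AB: t = 0.2002 (clamped to [0,1])
Closest point on segment: (0.2789, 21.1205)
Distance: 1.7363

1.7363


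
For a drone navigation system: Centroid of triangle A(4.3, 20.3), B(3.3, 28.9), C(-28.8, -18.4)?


Centroid = ((x_A+x_B+x_C)/3, (y_A+y_B+y_C)/3)
= ((4.3+3.3+(-28.8))/3, (20.3+28.9+(-18.4))/3)
= (-7.0667, 10.2667)

(-7.0667, 10.2667)


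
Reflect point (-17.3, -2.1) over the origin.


Reflection over origin: (x,y) -> (-x,-y)
(-17.3, -2.1) -> (17.3, 2.1)

(17.3, 2.1)


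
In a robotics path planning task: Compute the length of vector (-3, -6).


|u| = sqrt((-3)^2 + (-6)^2) = sqrt(45) = 6.7082

6.7082


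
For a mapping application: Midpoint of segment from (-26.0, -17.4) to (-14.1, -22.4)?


M = (((-26)+(-14.1))/2, ((-17.4)+(-22.4))/2)
= (-20.05, -19.9)

(-20.05, -19.9)


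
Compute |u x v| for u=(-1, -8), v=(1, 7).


|u x v| = |(-1)*7 - (-8)*1|
= |(-7) - (-8)| = 1

1


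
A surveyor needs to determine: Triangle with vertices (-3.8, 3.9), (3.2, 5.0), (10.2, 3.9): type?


Side lengths squared: AB^2=50.21, BC^2=50.21, CA^2=196
Sorted: [50.21, 50.21, 196]
By sides: Isosceles, By angles: Obtuse

Isosceles, Obtuse


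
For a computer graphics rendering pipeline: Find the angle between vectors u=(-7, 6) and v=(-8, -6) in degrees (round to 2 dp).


u.v = 20, |u| = sqrt(85) = 9.2195, |v| = sqrt(100) = 10
cos(theta) = u.v/(|u||v|) = 20/sqrt(8500) = 0.21693
theta = acos(0.21693) = 77.47 degrees

77.47 degrees


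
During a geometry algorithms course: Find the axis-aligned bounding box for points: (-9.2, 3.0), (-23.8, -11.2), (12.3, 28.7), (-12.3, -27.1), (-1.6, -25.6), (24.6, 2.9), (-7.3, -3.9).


x range: [-23.8, 24.6]
y range: [-27.1, 28.7]
Bounding box: (-23.8,-27.1) to (24.6,28.7)

(-23.8,-27.1) to (24.6,28.7)


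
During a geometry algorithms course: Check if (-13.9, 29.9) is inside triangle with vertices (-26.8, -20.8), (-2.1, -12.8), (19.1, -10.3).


Cross products: AB x AP = 1149.09, BC x BP = 934.74, CA x CP = -2191.68
All same sign? no

No, outside


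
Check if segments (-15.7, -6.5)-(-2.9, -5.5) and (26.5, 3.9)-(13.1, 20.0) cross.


Cross products: d1=818.78, d2=599.3, d3=90.92, d4=310.4
d1*d2 < 0 and d3*d4 < 0? no

No, they don't intersect


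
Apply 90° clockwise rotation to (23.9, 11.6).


90° CW: (x,y) -> (y, -x)
(23.9,11.6) -> (11.6, -23.9)

(11.6, -23.9)


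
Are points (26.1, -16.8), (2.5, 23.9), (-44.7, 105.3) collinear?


Cross product: (2.5-26.1)*(105.3-(-16.8)) - (23.9-(-16.8))*((-44.7)-26.1)
= 0

Yes, collinear


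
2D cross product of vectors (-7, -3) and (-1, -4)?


u x v = u_x*v_y - u_y*v_x = (-7)*(-4) - (-3)*(-1)
= 28 - 3 = 25

25


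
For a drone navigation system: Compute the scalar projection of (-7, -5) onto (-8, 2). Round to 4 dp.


u.v = 46, |v| = sqrt(68) = 8.2462
Scalar projection = u.v / |v| = 46 / sqrt(68) = 5.5783

5.5783


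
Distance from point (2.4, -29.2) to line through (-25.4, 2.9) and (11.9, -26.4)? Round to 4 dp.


|cross product| = 382.79
|line direction| = sqrt(2249.78) = 47.4318
Distance = 382.79/sqrt(2249.78) = 8.0703

8.0703


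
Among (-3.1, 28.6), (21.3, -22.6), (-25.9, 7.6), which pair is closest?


d(P0,P1) = 56.7168, d(P0,P2) = 30.9974, d(P1,P2) = 56.0346
Closest: P0 and P2

Closest pair: (-3.1, 28.6) and (-25.9, 7.6), distance = 30.9974


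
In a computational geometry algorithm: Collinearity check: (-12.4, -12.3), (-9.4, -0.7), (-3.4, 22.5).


Cross product: ((-9.4)-(-12.4))*(22.5-(-12.3)) - ((-0.7)-(-12.3))*((-3.4)-(-12.4))
= 0

Yes, collinear


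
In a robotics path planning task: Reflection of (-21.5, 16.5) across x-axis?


Reflection over x-axis: (x,y) -> (x,-y)
(-21.5, 16.5) -> (-21.5, -16.5)

(-21.5, -16.5)


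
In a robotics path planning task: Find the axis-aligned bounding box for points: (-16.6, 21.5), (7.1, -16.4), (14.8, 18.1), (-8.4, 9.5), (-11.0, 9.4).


x range: [-16.6, 14.8]
y range: [-16.4, 21.5]
Bounding box: (-16.6,-16.4) to (14.8,21.5)

(-16.6,-16.4) to (14.8,21.5)


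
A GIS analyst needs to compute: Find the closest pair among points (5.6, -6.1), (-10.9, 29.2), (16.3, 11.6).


d(P0,P1) = 38.9659, d(P0,P2) = 20.6828, d(P1,P2) = 32.3975
Closest: P0 and P2

Closest pair: (5.6, -6.1) and (16.3, 11.6), distance = 20.6828


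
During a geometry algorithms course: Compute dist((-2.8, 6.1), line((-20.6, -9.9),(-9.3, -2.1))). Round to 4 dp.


|cross product| = 41.96
|line direction| = sqrt(188.53) = 13.7306
Distance = 41.96/sqrt(188.53) = 3.0559

3.0559


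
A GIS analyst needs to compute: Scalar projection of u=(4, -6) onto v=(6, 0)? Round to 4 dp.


u.v = 24, |v| = sqrt(36) = 6
Scalar projection = u.v / |v| = 24 / sqrt(36) = 4

4


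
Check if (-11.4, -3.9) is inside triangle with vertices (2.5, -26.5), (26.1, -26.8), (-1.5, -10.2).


Cross products: AB x AP = 529.19, BC x BP = -9.54, CA x CP = -136.17
All same sign? no

No, outside


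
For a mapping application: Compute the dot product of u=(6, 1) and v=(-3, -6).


u . v = u_x*v_x + u_y*v_y = 6*(-3) + 1*(-6)
= (-18) + (-6) = -24

-24


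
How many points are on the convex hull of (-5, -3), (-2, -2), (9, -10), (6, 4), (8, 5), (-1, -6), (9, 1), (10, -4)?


Convex hull vertices (CCW): (-5, -3), (-1, -6), (9, -10), (10, -4), (9, 1), (8, 5), (6, 4)
Count = 7

7


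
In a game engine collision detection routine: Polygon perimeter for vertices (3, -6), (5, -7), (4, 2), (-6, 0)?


Sides: (3, -6)->(5, -7): sqrt(5) = 2.236068, (5, -7)->(4, 2): sqrt(82) = 9.055385, (4, 2)->(-6, 0): sqrt(104) = 10.198039, (-6, 0)->(3, -6): sqrt(117) = 10.816654
Sum = 32.306146
Perimeter = 32.3061

32.3061


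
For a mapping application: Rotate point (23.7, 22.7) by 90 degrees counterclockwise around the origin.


90° CCW: (x,y) -> (-y, x)
(23.7,22.7) -> (-22.7, 23.7)

(-22.7, 23.7)


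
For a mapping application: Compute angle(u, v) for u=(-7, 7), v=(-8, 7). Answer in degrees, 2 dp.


u.v = 105, |u| = sqrt(98) = 9.8995, |v| = sqrt(113) = 10.6301
cos(theta) = u.v/(|u||v|) = 105/sqrt(11074) = 0.997785
theta = acos(0.997785) = 3.81 degrees

3.81 degrees


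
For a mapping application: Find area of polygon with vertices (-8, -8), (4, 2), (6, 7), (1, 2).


Shoelace sum: ((-8)*2 - 4*(-8)) + (4*7 - 6*2) + (6*2 - 1*7) + (1*(-8) - (-8)*2)
= 45
Area = |45|/2 = 22.5

22.5


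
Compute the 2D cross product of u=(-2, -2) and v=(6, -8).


u x v = u_x*v_y - u_y*v_x = (-2)*(-8) - (-2)*6
= 16 - (-12) = 28

28


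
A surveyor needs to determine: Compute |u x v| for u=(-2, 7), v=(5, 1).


|u x v| = |(-2)*1 - 7*5|
= |(-2) - 35| = 37

37


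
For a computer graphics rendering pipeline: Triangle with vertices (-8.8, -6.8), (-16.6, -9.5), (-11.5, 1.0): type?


Side lengths squared: AB^2=68.13, BC^2=136.26, CA^2=68.13
Sorted: [68.13, 68.13, 136.26]
By sides: Isosceles, By angles: Right

Isosceles, Right


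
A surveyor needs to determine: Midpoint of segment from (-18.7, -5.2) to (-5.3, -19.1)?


M = (((-18.7)+(-5.3))/2, ((-5.2)+(-19.1))/2)
= (-12, -12.15)

(-12, -12.15)


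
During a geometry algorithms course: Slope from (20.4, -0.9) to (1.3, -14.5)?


slope = (y2-y1)/(x2-x1) = ((-14.5)-(-0.9))/(1.3-20.4) = (-13.6)/(-19.1) = 0.712

0.712


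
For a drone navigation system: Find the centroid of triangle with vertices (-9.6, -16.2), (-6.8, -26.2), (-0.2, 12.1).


Centroid = ((x_A+x_B+x_C)/3, (y_A+y_B+y_C)/3)
= (((-9.6)+(-6.8)+(-0.2))/3, ((-16.2)+(-26.2)+12.1)/3)
= (-5.5333, -10.1)

(-5.5333, -10.1)


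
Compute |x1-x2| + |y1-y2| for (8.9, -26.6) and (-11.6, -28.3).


|8.9-(-11.6)| + |(-26.6)-(-28.3)| = 20.5 + 1.7 = 22.2

22.2


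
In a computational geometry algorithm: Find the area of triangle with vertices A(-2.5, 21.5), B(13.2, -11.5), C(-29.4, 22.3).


Area = |x_A(y_B-y_C) + x_B(y_C-y_A) + x_C(y_A-y_B)|/2
= |84.5 + 10.56 + (-970.2)|/2
= 875.14/2 = 437.57

437.57


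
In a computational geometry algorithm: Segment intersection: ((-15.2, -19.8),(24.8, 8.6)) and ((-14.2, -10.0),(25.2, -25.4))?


Cross products: d1=-401.52, d2=1333.44, d3=363.6, d4=-1371.36
d1*d2 < 0 and d3*d4 < 0? yes

Yes, they intersect


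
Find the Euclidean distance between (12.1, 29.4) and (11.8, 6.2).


dx=-0.3, dy=-23.2
d^2 = (-0.3)^2 + (-23.2)^2 = 538.33
d = sqrt(538.33) = 23.2019

23.2019


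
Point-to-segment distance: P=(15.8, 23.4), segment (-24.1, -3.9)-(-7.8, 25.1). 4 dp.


Project P onto AB: t = 1 (clamped to [0,1])
Closest point on segment: (-7.8, 25.1)
Distance: 23.6611

23.6611


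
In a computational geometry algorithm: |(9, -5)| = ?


|u| = sqrt(9^2 + (-5)^2) = sqrt(106) = 10.2956

10.2956


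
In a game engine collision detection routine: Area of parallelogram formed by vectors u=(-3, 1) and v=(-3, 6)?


|u x v| = |(-3)*6 - 1*(-3)|
= |(-18) - (-3)| = 15

15


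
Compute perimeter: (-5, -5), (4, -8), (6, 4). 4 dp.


Sides: (-5, -5)->(4, -8): sqrt(90) = 9.486833, (4, -8)->(6, 4): sqrt(148) = 12.165525, (6, 4)->(-5, -5): sqrt(202) = 14.21267
Sum = 35.865028
Perimeter = 35.865

35.865


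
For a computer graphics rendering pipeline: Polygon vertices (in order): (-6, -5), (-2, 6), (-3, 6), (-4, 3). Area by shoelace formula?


Shoelace sum: ((-6)*6 - (-2)*(-5)) + ((-2)*6 - (-3)*6) + ((-3)*3 - (-4)*6) + ((-4)*(-5) - (-6)*3)
= 13
Area = |13|/2 = 6.5

6.5


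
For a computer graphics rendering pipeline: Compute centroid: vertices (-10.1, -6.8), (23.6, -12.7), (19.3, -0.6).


Centroid = ((x_A+x_B+x_C)/3, (y_A+y_B+y_C)/3)
= (((-10.1)+23.6+19.3)/3, ((-6.8)+(-12.7)+(-0.6))/3)
= (10.9333, -6.7)

(10.9333, -6.7)


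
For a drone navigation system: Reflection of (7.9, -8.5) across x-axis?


Reflection over x-axis: (x,y) -> (x,-y)
(7.9, -8.5) -> (7.9, 8.5)

(7.9, 8.5)


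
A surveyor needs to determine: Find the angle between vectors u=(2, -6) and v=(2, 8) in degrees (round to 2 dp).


u.v = -44, |u| = sqrt(40) = 6.3246, |v| = sqrt(68) = 8.2462
cos(theta) = u.v/(|u||v|) = -44/sqrt(2720) = -0.843661
theta = acos(-0.843661) = 147.53 degrees

147.53 degrees


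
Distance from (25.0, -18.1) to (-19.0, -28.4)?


dx=-44, dy=-10.3
d^2 = (-44)^2 + (-10.3)^2 = 2042.09
d = sqrt(2042.09) = 45.1895

45.1895


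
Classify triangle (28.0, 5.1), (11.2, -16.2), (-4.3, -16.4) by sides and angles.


Side lengths squared: AB^2=735.93, BC^2=240.29, CA^2=1505.54
Sorted: [240.29, 735.93, 1505.54]
By sides: Scalene, By angles: Obtuse

Scalene, Obtuse


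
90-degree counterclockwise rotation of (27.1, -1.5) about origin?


90° CCW: (x,y) -> (-y, x)
(27.1,-1.5) -> (1.5, 27.1)

(1.5, 27.1)


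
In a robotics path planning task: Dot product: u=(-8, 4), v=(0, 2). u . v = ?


u . v = u_x*v_x + u_y*v_y = (-8)*0 + 4*2
= 0 + 8 = 8

8


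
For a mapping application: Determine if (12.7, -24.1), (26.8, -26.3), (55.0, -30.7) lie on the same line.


Cross product: (26.8-12.7)*((-30.7)-(-24.1)) - ((-26.3)-(-24.1))*(55-12.7)
= 0

Yes, collinear


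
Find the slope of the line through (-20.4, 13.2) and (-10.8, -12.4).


slope = (y2-y1)/(x2-x1) = ((-12.4)-13.2)/((-10.8)-(-20.4)) = (-25.6)/9.6 = -2.6667

-2.6667
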